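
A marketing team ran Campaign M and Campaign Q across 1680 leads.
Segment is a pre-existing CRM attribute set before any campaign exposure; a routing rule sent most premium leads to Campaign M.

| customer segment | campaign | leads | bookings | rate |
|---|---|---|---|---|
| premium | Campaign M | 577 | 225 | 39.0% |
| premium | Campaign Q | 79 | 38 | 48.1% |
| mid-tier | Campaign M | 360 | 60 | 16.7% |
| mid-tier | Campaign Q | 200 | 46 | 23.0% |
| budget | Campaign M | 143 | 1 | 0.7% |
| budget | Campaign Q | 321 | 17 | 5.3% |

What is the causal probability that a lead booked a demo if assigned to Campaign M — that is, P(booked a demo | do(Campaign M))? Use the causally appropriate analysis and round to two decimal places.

Customer segment is set before the campaign has any effect — it is not caused by the campaign — and it independently drives the outcome. That makes it a confounder, so the causal comparison is within customer segment levels.
Standardising Campaign M to the population customer segment mix: 0.390·225/577 + 0.333·60/360 + 0.276·1/143 = 0.210.

0.21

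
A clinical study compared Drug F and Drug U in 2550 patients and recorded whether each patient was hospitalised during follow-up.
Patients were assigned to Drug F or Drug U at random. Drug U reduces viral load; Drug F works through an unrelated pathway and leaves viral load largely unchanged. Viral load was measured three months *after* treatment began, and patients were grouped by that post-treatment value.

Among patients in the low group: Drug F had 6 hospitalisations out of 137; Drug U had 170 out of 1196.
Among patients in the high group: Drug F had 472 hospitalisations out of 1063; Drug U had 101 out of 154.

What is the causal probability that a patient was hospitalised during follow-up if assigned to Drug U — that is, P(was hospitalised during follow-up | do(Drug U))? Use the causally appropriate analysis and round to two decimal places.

Viral load here is a post-treatment variable shaped by the drug; conditioning on it would introduce bias rather than remove it. The overall comparison is the causal one.
So P(outcome | do(Drug U)) is just the pooled rate for Drug U: 271/1350 = 0.201.

0.20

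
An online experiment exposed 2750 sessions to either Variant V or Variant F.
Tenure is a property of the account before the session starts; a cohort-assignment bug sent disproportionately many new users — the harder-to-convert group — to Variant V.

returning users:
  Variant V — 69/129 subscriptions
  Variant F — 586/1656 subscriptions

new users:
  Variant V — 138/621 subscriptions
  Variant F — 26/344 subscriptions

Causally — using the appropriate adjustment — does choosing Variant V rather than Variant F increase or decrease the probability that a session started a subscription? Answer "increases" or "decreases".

increases

The stratified and pooled comparisons disagree (Variant V wins within each user tenure; Variant F wins overall), so the answer turns on the causal role of user tenure.
User tenure satisfies the back-door criterion: it is not a descendant of the variant, and it blocks the spurious path from variant to outcome. Adjusting for it (i.e., using the within-user tenure rates) gives the causal effect.
Within each level — returning users: 53.5% vs 35.4%; new users: 22.2% vs 7.6% — Variant V is higher every time.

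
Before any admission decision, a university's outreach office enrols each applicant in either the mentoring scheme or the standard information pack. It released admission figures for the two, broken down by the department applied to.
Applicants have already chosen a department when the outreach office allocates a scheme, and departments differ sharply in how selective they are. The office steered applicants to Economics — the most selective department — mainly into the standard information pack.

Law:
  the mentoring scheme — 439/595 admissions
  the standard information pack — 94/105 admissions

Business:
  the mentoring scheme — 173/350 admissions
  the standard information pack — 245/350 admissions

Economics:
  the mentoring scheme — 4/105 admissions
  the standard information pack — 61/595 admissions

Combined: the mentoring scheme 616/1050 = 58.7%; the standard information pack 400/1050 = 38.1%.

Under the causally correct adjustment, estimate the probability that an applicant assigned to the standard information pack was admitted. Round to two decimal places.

Within every department level the standard information pack has the higher rate, yet pooled the mentoring scheme does — Simpson's reversal.
Nothing the outreach scheme does changes department; the imbalance is an allocation artefact. With department also predicting the outcome, the pooled figure is confounded, and the within-stratum comparison is the causal one.
Standardising the standard information pack to the population department mix: 0.333·94/105 + 0.333·245/350 + 0.333·61/595 = 0.566.

0.57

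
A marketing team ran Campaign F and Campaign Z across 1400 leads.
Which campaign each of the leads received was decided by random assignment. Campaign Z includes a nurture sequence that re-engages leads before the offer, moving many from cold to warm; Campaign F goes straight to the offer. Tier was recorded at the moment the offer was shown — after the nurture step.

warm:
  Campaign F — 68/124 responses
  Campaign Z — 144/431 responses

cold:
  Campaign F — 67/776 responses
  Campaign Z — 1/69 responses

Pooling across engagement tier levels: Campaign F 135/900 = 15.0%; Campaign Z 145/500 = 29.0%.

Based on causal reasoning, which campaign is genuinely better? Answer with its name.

Campaign Z

Because the campaign influences engagement tier, engagement tier is a post-treatment mediator, not a confounder. Stratifying on it would bias the estimate; the causal effect is the crude pooled difference.
Pooled: Campaign F 15.0% vs Campaign Z 29.0%; Campaign Z is higher overall.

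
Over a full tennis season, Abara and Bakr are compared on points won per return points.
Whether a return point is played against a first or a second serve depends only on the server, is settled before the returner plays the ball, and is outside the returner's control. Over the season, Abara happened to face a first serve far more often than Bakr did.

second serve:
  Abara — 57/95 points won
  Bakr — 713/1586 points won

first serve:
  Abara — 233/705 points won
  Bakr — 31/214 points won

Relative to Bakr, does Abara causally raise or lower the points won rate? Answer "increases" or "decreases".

increases

Within every serve type level Abara has the higher rate, yet pooled Bakr does — Simpson's reversal.
Since serve type is a pre-existing factor (not a product of the player) and it affects the outcome on its own, it is a confounder. The stratified rates, not the pooled rate, identify the causal effect.
Within each level — second serve: 60.0% vs 45.0%; first serve: 33.0% vs 14.5% — Abara is higher every time.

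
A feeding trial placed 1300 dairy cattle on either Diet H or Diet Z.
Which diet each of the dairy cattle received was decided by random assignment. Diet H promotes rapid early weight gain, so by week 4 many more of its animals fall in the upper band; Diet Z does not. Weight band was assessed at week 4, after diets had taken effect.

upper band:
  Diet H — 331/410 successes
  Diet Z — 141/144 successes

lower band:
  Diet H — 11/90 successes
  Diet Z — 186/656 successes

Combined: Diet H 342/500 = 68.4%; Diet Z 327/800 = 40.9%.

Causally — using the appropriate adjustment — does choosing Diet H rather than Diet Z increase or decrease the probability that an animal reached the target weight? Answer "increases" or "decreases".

Diet Z is higher inside every week-4 weight band stratum but Diet H is higher in aggregate. Whether to stratify depends on how week-4 weight band relates to the diet.
Week-4 weight band is downstream of the diet. One should not condition on a consequence of treatment, so the overall rates are the right comparison.
Pooled: Diet H 68.4% vs Diet Z 40.9%; Diet H is higher overall.

increases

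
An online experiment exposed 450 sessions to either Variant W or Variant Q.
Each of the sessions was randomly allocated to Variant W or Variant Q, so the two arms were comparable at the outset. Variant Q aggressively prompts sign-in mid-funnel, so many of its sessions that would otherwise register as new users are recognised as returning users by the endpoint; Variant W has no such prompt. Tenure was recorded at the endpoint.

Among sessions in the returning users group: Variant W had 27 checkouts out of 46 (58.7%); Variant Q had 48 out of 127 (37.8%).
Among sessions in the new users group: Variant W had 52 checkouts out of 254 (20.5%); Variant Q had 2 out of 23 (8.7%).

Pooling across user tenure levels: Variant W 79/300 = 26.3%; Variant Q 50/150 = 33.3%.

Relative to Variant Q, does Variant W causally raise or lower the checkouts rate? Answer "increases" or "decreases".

The stratified and pooled comparisons disagree (Variant W wins within each user tenure; Variant Q wins overall), so the answer turns on the causal role of user tenure.
User tenure is downstream of the variant. One should not condition on a consequence of treatment, so the overall rates are the right comparison.
Pooled: Variant W 26.3% vs Variant Q 33.3%; Variant Q is higher overall.

decreases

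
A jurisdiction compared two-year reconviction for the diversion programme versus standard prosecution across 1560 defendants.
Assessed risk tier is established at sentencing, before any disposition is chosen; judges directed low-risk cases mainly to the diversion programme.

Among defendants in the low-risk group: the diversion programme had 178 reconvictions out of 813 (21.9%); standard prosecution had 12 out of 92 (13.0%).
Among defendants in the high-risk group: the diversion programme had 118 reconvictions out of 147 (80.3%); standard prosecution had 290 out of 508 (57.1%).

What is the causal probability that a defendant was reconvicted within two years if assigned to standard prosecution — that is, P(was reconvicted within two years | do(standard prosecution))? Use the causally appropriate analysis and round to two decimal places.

The stratified and pooled comparisons disagree (standard prosecution wins within each assessed risk tier; the diversion programme wins overall), so the answer turns on the causal role of assessed risk tier.
Assessed risk tier satisfies the back-door criterion: it is not a descendant of the disposition, and it blocks the spurious path from disposition to outcome. Adjusting for it (i.e., using the within-assessed risk tier rates) gives the causal effect.
Standardising standard prosecution to the population assessed risk tier mix: 0.580·12/92 + 0.420·290/508 = 0.315.

0.32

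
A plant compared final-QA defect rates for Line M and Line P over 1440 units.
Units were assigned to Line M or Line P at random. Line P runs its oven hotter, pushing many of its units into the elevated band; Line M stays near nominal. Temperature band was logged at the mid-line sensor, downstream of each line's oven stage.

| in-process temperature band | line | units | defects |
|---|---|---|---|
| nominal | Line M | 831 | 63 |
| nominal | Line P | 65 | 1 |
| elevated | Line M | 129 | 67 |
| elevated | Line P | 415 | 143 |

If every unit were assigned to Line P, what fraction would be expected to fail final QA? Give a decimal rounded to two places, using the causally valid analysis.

0.30

The distribution of in-process temperature band is itself part of what the line does — it is an intermediate outcome. Holding it fixed would remove that part of the effect; the total effect is the pooled difference.
So P(outcome | do(Line P)) is just the pooled rate for Line P: 144/480 = 0.300.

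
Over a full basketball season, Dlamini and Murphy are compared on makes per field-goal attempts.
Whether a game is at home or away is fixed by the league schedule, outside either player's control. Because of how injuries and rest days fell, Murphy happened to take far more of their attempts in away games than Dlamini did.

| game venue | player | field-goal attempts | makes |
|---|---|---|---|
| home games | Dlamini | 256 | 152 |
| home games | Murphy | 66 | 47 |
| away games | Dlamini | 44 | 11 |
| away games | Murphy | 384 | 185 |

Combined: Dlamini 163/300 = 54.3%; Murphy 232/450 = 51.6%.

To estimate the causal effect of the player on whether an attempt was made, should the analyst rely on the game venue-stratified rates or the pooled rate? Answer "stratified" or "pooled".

Nothing the player does changes game venue; the imbalance is an allocation artefact. With game venue also predicting the outcome, the pooled figure is confounded, and the within-stratum comparison is the causal one.
Within each level — home games: 59.4% vs 71.2%; away games: 25.0% vs 48.2% — Murphy is higher every time.

stratified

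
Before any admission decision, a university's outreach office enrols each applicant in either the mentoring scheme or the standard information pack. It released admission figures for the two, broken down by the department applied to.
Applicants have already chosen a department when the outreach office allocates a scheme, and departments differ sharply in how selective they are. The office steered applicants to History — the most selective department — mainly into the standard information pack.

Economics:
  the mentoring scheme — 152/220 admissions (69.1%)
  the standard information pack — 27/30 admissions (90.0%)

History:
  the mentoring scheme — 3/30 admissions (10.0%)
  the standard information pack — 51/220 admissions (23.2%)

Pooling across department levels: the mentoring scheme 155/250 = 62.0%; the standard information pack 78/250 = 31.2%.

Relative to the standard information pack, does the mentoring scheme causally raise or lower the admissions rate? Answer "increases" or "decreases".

decreases

Department is set before the outreach scheme has any effect — it is not caused by the outreach scheme — and it independently drives the outcome. That makes it a confounder, so the causal comparison is within department levels.
Within each level — Economics: 69.1% vs 90.0%; History: 10.0% vs 23.2% — the standard information pack is higher every time.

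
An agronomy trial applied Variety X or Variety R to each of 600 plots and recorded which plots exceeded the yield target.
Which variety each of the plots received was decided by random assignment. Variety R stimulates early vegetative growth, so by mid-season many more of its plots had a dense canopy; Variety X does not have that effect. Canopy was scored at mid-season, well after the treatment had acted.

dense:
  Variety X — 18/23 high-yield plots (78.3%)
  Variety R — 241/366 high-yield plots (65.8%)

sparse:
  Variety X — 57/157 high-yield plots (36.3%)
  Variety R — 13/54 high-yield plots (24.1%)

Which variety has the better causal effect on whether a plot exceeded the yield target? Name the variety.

The mid-season canopy-specific comparison favours Variety X throughout, but the pooled figures favour Variety R. The question is whether to condition on mid-season canopy.
The distribution of mid-season canopy is itself part of what the variety does — it is an intermediate outcome. Holding it fixed would remove that part of the effect; the total effect is the pooled difference.
Pooled: Variety X 41.7% vs Variety R 60.5%; Variety R is higher overall.

Variety R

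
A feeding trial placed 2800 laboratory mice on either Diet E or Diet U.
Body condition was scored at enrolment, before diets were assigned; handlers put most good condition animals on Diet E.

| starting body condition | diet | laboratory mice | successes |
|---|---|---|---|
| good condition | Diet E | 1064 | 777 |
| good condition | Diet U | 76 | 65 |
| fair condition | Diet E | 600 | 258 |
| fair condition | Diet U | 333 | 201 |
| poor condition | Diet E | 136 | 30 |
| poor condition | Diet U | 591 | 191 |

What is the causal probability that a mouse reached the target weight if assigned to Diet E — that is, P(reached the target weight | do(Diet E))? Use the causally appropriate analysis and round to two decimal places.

0.50

Starting body condition satisfies the back-door criterion: it is not a descendant of the diet, and it blocks the spurious path from diet to outcome. Adjusting for it (i.e., using the within-starting body condition rates) gives the causal effect.
Standardising Diet E to the population starting body condition mix: 0.407·777/1064 + 0.333·258/600 + 0.260·30/136 = 0.498.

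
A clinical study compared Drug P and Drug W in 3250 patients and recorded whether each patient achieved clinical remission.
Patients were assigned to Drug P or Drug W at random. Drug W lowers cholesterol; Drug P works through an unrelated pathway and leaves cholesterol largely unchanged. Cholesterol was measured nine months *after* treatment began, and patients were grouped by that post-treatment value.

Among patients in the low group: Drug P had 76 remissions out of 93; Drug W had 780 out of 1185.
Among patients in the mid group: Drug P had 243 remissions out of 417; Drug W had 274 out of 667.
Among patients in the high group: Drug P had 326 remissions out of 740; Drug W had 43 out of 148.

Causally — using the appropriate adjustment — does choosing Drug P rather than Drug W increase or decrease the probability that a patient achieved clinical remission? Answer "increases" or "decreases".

Stratifying would compare drugs among patients the drugs themselves sorted into cholesterol groups — a form of selection on an intermediate. The unconditioned pooled rates give the total causal effect.
Pooled: Drug P 51.6% vs Drug W 54.9%; Drug W is higher overall.

decreases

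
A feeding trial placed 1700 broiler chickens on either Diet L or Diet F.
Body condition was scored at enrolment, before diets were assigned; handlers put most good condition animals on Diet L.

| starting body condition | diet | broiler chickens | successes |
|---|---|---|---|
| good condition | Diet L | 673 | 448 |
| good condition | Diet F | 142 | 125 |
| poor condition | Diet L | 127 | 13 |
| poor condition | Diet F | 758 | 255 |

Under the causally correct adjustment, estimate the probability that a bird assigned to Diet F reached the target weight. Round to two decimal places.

0.60

Diet F is higher inside every starting body condition stratum but Diet L is higher in aggregate. Whether to stratify depends on how starting body condition relates to the diet.
Starting body condition satisfies the back-door criterion: it is not a descendant of the diet, and it blocks the spurious path from diet to outcome. Adjusting for it (i.e., using the within-starting body condition rates) gives the causal effect.
Standardising Diet F to the population starting body condition mix: 0.479·125/142 + 0.521·255/758 = 0.597.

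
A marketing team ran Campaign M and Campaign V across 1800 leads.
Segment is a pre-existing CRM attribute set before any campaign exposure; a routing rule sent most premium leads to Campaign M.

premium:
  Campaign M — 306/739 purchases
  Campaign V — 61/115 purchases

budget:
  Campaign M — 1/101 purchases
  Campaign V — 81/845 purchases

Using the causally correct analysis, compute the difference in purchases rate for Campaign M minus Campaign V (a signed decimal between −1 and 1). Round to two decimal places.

-0.10

The imbalance in customer segment arose from how leads were allocated, not from anything the campaign did; and customer segment independently affects the outcome. The pooled gap is confounded — condition on customer segment.
Adjusting over the population distribution of customer segment: 0.474·(0.414−0.530) + 0.526·(0.010−0.096) = -0.100.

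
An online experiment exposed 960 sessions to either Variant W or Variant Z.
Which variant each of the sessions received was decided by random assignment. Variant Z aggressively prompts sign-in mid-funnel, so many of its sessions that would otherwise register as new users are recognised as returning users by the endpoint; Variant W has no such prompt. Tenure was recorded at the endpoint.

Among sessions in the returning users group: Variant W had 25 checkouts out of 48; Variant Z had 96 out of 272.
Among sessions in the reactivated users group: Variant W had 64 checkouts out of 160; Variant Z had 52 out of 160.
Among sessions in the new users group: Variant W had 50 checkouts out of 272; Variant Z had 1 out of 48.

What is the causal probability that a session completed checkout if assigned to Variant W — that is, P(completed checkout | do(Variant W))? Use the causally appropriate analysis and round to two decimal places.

User tenure lies on the pathway variant → user tenure → outcome, so adjusting for it blocks the indirect effect. For the total causal effect of variant, use the unadjusted pooled rates.
So P(outcome | do(Variant W)) is just the pooled rate for Variant W: 139/480 = 0.290.

0.29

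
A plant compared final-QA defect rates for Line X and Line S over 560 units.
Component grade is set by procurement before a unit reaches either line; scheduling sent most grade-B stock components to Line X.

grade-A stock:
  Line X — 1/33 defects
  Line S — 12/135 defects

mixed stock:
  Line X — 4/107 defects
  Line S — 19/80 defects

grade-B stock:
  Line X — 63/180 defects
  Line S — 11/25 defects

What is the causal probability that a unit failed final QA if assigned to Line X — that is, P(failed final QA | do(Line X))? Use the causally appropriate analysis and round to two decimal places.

The component grade-specific comparison favours Line X throughout, but the pooled figures favour Line S. The question is whether to condition on component grade.
Nothing the line does changes component grade; the imbalance is an allocation artefact. With component grade also predicting the outcome, the pooled figure is confounded, and the within-stratum comparison is the causal one.
Standardising Line X to the population component grade mix: 0.300·1/33 + 0.334·4/107 + 0.366·63/180 = 0.150.

0.15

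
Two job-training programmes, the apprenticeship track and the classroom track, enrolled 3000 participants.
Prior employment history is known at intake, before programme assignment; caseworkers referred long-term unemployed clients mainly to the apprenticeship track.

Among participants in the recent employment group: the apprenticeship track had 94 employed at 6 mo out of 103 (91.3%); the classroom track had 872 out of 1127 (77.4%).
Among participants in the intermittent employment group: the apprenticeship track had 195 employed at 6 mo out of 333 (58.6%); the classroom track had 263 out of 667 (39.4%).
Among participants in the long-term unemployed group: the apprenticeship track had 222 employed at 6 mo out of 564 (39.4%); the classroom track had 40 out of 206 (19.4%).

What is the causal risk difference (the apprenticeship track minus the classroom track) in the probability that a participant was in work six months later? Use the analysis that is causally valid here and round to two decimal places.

Prior employment history differs across programmes for reasons unrelated to any effect of the programme itself, and it separately predicts the outcome — a classic confounder. We must compare within prior employment history levels.
Adjusting over the population distribution of prior employment history: 0.410·(0.913−0.774) + 0.333·(0.586−0.394) + 0.257·(0.394−0.194) = +0.172.

+0.17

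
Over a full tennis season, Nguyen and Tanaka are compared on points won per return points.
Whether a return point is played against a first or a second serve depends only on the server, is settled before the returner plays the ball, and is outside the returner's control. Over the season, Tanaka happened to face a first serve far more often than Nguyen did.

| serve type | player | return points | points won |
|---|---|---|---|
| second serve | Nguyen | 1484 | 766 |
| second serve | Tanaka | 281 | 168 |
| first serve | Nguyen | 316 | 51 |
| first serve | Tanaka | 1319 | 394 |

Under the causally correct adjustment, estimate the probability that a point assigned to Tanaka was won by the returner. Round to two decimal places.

0.45

The serve type-specific comparison favours Tanaka throughout, but the pooled figures favour Nguyen. The question is whether to condition on serve type.
Serve type is set before the player has any effect — it is not caused by the player — and it independently drives the outcome. That makes it a confounder, so the causal comparison is within serve type levels.
Standardising Tanaka to the population serve type mix: 0.519·168/281 + 0.481·394/1319 = 0.454.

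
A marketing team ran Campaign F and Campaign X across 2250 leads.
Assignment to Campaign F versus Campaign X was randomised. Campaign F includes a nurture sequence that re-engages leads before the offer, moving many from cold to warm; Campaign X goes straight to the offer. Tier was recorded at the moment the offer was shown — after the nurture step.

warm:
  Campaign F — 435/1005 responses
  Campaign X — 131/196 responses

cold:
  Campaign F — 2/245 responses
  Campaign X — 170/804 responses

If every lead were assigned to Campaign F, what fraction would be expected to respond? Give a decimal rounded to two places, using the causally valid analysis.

Stratifying would compare campaigns among leads the campaigns themselves sorted into engagement tier groups — a form of selection on an intermediate. The unconditioned pooled rates give the total causal effect.
So P(outcome | do(Campaign F)) is just the pooled rate for Campaign F: 437/1250 = 0.350.

0.35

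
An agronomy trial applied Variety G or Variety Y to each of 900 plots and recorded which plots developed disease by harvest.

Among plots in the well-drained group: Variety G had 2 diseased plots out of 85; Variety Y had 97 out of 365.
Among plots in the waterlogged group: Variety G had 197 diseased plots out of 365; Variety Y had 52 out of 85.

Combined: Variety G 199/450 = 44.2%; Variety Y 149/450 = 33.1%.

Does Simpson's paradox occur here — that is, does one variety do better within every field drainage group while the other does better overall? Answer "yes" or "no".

Within each field drainage level (well-drained 2.4% vs 26.6%; waterlogged 54.0% vs 61.2%), Variety G has the lower rate every time. Pooled: 44.2% vs 33.1% — Variety Y has the lower rate overall. The two comparisons disagree.

yes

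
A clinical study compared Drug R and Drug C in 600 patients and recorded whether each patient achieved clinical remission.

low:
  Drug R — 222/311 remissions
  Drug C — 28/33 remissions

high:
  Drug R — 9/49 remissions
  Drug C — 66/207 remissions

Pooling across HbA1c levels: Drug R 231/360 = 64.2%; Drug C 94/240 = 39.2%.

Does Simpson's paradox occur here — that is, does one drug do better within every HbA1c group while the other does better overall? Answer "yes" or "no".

yes

Within each HbA1c level (low 71.4% vs 84.8%; high 18.4% vs 31.9%), Drug C has the higher rate every time. Pooled: 64.2% vs 39.2% — Drug R has the higher rate overall. The two comparisons disagree.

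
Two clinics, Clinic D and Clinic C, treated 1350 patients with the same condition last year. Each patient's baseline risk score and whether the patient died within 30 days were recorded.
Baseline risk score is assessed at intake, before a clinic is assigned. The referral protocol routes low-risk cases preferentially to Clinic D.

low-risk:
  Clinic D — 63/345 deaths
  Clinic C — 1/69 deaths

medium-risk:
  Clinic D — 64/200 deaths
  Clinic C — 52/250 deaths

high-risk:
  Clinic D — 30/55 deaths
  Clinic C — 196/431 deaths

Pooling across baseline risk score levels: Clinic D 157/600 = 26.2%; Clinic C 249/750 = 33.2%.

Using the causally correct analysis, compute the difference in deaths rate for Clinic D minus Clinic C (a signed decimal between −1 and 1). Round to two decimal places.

The baseline risk score-specific comparison favours Clinic C throughout, but the pooled figures favour Clinic D. The question is whether to condition on baseline risk score.
Baseline risk score is set before the clinic has any effect — it is not caused by the clinic — and it independently drives the outcome. That makes it a confounder, so the causal comparison is within baseline risk score levels.
Adjusting over the population distribution of baseline risk score: 0.307·(0.183−0.014) + 0.333·(0.320−0.208) + 0.360·(0.545−0.455) = +0.122.

+0.12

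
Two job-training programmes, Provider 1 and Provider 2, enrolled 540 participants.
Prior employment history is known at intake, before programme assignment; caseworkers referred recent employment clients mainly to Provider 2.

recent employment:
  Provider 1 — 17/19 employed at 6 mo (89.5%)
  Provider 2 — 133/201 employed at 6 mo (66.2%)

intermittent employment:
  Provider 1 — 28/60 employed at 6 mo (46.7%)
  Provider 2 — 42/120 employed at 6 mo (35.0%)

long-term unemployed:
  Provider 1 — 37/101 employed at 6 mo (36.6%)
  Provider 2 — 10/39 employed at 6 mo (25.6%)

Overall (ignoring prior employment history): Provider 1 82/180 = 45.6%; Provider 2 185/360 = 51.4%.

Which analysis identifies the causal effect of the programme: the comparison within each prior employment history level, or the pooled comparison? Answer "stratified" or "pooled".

Prior employment history differs across programmes for reasons unrelated to any effect of the programme itself, and it separately predicts the outcome — a classic confounder. We must compare within prior employment history levels.
Within each level — recent employment: 89.5% vs 66.2%; intermittent employment: 46.7% vs 35.0%; long-term unemployed: 36.6% vs 25.6% — Provider 1 is higher every time.

stratified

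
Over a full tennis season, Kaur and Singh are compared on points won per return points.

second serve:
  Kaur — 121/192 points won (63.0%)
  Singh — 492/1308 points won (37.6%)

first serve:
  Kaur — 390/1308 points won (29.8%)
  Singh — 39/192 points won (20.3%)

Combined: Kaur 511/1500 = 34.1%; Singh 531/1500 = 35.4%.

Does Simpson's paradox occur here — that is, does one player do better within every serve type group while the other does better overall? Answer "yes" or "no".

Within each serve type level (second serve 63.0% vs 37.6%; first serve 29.8% vs 20.3%), Kaur has the higher rate every time. Pooled: 34.1% vs 35.4% — Singh has the higher rate overall. The two comparisons disagree.

yes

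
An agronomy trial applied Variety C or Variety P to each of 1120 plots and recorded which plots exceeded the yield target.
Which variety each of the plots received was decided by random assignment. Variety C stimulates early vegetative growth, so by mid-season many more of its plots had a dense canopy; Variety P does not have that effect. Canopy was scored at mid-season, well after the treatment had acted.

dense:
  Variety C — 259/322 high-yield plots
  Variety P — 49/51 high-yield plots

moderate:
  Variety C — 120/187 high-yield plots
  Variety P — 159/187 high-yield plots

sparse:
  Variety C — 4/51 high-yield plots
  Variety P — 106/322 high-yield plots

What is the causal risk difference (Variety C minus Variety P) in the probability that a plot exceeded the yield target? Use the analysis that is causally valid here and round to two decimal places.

+0.12

The distribution of mid-season canopy is itself part of what the variety does — it is an intermediate outcome. Holding it fixed would remove that part of the effect; the total effect is the pooled difference.
The causal difference is the pooled difference: 0.684 − 0.561 = +0.123.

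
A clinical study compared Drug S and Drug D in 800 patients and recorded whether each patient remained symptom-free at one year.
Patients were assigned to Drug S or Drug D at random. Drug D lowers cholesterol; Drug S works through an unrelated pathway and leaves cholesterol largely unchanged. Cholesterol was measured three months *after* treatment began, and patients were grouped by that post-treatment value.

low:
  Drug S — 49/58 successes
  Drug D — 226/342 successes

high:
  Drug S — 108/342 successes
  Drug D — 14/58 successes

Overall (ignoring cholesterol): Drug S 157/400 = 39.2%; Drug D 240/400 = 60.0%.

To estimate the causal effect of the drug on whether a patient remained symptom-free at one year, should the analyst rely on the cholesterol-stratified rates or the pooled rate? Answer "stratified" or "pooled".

Cholesterol is downstream of the drug. One should not condition on a consequence of treatment, so the overall rates are the right comparison.
Pooled: Drug S 39.2% vs Drug D 60.0%; Drug D is higher overall.

pooled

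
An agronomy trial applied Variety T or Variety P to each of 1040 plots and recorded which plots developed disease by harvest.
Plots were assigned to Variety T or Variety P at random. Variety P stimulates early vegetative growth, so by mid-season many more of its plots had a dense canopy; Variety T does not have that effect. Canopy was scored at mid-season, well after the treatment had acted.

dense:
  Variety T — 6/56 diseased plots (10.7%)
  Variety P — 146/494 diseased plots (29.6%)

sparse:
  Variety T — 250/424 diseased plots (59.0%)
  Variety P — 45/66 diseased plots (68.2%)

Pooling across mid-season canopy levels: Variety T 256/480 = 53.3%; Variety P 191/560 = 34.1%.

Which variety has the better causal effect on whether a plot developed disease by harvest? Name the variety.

Variety P

The distribution of mid-season canopy is itself part of what the variety does — it is an intermediate outcome. Holding it fixed would remove that part of the effect; the total effect is the pooled difference.
Pooled: Variety T 53.3% vs Variety P 34.1%; Variety P is lower overall.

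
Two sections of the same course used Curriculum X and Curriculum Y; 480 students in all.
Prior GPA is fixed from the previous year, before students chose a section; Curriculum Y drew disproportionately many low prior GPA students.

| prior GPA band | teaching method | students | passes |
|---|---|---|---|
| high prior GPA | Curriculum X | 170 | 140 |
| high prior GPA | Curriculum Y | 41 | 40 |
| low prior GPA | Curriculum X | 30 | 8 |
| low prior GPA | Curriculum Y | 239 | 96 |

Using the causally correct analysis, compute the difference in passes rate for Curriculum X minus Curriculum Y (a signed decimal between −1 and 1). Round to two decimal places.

-0.14

Curriculum Y is higher inside every prior GPA band stratum but Curriculum X is higher in aggregate. Whether to stratify depends on how prior GPA band relates to the teaching method.
The imbalance in prior GPA band arose from how students were allocated, not from anything the teaching method did; and prior GPA band independently affects the outcome. The pooled gap is confounded — condition on prior GPA band.
Adjusting over the population distribution of prior GPA band: 0.440·(0.824−0.976) + 0.560·(0.267−0.402) = -0.143.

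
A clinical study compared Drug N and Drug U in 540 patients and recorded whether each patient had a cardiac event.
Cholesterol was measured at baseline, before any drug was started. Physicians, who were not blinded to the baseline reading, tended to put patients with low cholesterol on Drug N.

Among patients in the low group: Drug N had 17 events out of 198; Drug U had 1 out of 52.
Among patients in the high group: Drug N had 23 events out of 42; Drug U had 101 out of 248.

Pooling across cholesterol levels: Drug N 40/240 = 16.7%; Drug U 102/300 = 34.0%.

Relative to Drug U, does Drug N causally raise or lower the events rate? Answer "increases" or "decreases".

Drug U is lower inside every cholesterol stratum but Drug N is lower in aggregate. Whether to stratify depends on how cholesterol relates to the drug.
The imbalance in cholesterol arose from how patients were allocated, not from anything the drug did; and cholesterol independently affects the outcome. The pooled gap is confounded — condition on cholesterol.
Within each level — low: 8.6% vs 1.9%; high: 54.8% vs 40.7% — Drug U is lower every time.

increases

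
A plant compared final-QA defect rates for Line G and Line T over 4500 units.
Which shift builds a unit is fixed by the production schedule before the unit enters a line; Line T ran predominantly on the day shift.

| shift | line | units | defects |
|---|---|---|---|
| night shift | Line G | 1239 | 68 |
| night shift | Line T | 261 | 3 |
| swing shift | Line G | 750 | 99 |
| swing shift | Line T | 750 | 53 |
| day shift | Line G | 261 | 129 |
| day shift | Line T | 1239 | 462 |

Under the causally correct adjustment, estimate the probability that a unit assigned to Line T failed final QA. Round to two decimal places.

Shift satisfies the back-door criterion: it is not a descendant of the line, and it blocks the spurious path from line to outcome. Adjusting for it (i.e., using the within-shift rates) gives the causal effect.
Standardising Line T to the population shift mix: 0.333·3/261 + 0.333·53/750 + 0.333·462/1239 = 0.152.

0.15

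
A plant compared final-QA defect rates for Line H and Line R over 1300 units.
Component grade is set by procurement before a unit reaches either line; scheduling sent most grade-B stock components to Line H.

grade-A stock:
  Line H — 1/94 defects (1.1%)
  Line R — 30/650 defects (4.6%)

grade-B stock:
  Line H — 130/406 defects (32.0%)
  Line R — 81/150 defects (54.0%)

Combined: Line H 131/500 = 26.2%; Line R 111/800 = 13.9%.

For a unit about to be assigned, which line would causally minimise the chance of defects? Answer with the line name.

Line H

The imbalance in component grade arose from how units were allocated, not from anything the line did; and component grade independently affects the outcome. The pooled gap is confounded — condition on component grade.
Within each level — grade-A stock: 1.1% vs 4.6%; grade-B stock: 32.0% vs 54.0% — Line H is lower every time.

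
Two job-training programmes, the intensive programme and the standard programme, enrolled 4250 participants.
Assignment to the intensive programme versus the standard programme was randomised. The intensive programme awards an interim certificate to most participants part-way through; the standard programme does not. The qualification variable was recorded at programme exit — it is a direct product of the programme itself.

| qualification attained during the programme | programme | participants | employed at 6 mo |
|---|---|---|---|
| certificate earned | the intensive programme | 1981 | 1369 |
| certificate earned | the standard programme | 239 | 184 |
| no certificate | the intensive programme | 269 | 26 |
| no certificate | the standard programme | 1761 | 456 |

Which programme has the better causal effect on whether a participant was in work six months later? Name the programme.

The stratified and pooled comparisons disagree (the standard programme wins within each qualification attained during the programme; the intensive programme wins overall), so the answer turns on the causal role of qualification attained during the programme.
Qualification attained during the programme here is a post-treatment variable shaped by the programme; conditioning on it would introduce bias rather than remove it. The overall comparison is the causal one.
Pooled: the intensive programme 62.0% vs the standard programme 32.0%; the intensive programme is higher overall.

the intensive programme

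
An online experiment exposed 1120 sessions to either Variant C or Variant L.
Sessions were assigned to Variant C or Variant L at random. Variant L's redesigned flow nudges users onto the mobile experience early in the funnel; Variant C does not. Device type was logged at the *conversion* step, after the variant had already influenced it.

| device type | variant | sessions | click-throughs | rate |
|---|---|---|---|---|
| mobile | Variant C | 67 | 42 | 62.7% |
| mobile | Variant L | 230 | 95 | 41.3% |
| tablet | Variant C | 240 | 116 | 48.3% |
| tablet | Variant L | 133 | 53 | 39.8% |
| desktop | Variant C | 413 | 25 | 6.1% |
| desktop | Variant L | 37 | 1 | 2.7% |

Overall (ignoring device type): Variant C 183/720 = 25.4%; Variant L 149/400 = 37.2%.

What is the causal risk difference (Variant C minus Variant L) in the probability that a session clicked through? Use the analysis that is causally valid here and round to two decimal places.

Device type here is a post-treatment variable shaped by the variant; conditioning on it would introduce bias rather than remove it. The overall comparison is the causal one.
The causal difference is the pooled difference: 0.254 − 0.372 = -0.118.

-0.12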